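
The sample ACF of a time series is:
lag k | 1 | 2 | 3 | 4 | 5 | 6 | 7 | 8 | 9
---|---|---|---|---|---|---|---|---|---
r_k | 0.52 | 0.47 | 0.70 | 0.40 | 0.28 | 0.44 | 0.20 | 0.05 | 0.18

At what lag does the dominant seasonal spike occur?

The largest autocorrelation is r_3 = 0.70; the remaining lags stay at or below 0.52. The elevated value at lag 1 (0.52), dropping to 0.47 at lag 2, reflects decaying short-term dependence rather than seasonality.
The dominant spike at lag 3 indicates a seasonal period of 3.

3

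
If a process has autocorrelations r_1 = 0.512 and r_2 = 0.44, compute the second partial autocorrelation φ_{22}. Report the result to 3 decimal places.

φ_{22} = (r_2 − r_1²) / (1 − r_1²)
r_1² = (0.512)² = 0.262144
Numerator = 0.44 − 0.2621 = 0.1779; denominator = 1 − 0.2621 = 0.7379
φ_{22} = 0.1779 / 0.7379 = 0.241

0.241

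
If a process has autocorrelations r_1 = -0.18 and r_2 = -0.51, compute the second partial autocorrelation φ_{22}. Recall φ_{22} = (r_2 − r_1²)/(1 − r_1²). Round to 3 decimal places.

-0.561

φ_{22} = (r_2 − r_1²) / (1 − r_1²)
r_1² = (-0.18)² = 0.0324
Numerator = -0.51 − 0.0324 = -0.5424; denominator = 1 − 0.0324 = 0.9676
φ_{22} = -0.5424 / 0.9676 = -0.561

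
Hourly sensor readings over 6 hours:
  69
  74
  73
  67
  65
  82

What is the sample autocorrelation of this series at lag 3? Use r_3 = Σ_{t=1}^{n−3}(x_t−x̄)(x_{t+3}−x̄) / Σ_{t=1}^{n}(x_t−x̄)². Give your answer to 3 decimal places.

Mean x̄ = (69 + 74 + 73 + 67 + 65 + 82)/6 = 71.6667
Deviations from mean: -2.6667, 2.3333, 1.3333, -4.6667, -6.6667, 10.3333
Σ(x_t−x̄)(x_{t+3}−x̄) = (12.4444) + (-15.5556) + (13.7778) = 10.6667
Denominator Σ(x_t−x̄)² = 187.3333
r_3 = 10.6667 / 187.3333 = 0.057

0.057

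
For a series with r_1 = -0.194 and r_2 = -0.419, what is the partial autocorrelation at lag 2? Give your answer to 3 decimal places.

-0.474

φ_{22} = (r_2 − r_1²) / (1 − r_1²)
r_1² = (-0.194)² = 0.037636
Numerator = -0.419 − 0.0376 = -0.4566; denominator = 1 − 0.0376 = 0.9624
φ_{22} = -0.4566 / 0.9624 = -0.474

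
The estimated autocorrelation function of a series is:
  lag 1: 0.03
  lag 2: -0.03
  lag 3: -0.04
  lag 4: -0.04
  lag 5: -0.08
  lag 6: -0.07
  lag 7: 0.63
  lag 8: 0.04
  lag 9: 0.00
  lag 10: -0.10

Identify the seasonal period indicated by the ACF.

7

The largest autocorrelation is r_7 = 0.63; the remaining lags stay at or below 0.04.
The dominant spike at lag 7 indicates a seasonal period of 7.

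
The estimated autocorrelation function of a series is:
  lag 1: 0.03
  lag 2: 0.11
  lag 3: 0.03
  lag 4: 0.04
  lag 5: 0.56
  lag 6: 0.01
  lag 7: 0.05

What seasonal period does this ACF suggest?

5

The largest autocorrelation is r_5 = 0.56; the remaining lags stay at or below 0.11.
The dominant spike at lag 5 indicates a seasonal period of 5.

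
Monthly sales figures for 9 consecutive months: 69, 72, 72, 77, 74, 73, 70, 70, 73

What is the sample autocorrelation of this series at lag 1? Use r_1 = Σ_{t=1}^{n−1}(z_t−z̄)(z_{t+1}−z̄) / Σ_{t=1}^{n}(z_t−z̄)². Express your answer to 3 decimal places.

0.233

Mean z̄ = (69 + 72 + 72 + 77 + 74 + 73 + 70 + 70 + 73)/9 = 72.2222
Numerator Σ_{t=1}^{8}(z_t−z̄)(z_{t+1}−z̄) = 11.0617
Denominator Σ(z_t−z̄)² = 47.5556
r_1 = 11.0617 / 47.5556 = 0.233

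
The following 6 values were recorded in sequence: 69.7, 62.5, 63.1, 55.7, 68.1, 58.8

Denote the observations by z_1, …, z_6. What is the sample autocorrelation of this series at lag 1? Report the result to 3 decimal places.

-0.442

Mean z̄ = (69.7 + 62.5 + 63.1 + 55.7 + 68.1 + 58.8)/6 = 62.9833
Deviations from mean: 6.7167, -0.4833, 0.1167, -7.2833, 5.1167, -4.1833
Σ(z_t−z̄)(z_{t+1}−z̄) = (-3.2464) + (-0.0564) + (-0.8497) + (-37.2664) + (-21.4047) = -62.8236
Denominator Σ(z_t−z̄)² = 142.0883
r_1 = -62.8236 / 142.0883 = -0.442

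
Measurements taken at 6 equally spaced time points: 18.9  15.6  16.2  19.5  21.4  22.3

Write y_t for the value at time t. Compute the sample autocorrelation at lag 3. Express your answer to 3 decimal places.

Mean ȳ = (18.9 + 15.6 + 16.2 + 19.5 + 21.4 + 22.3)/6 = 18.9833
Deviations from mean: -0.0833, -3.3833, -2.7833, 0.5167, 2.4167, 3.3167
Σ(y_t−ȳ)(y_{t+3}−ȳ) = (-0.0431) + (-8.1764) + (-9.2314) = -17.4508
Denominator Σ(y_t−ȳ)² = 36.3083
r_3 = -17.4508 / 36.3083 = -0.481

-0.481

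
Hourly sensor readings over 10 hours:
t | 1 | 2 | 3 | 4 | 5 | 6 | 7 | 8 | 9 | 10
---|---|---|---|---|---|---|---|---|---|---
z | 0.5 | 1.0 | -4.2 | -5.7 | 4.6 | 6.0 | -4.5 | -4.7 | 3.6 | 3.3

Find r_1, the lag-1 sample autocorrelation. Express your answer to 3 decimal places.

0.061

Mean z̄ = (0.5 + 1.0 − 4.2 − 5.7 + 4.6 + 6.0 − 4.5 − 4.7 + 3.6 + 3.3)/10 = -0.0100
Numerator Σ_{t=1}^{9}(z_t−z̄)(z_{t+1}−z̄) = 10.6909
Denominator Σ(z_t−z̄)² = 174.7290
r_1 = 10.6909 / 174.7290 = 0.061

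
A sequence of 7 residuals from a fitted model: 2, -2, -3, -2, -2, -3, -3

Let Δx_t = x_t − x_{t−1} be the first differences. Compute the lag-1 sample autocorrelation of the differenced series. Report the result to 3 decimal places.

First differences Δx: -4, -1, 1, 0, -1, 0
Mean of differences = -0.8333
Numerator Σ(Δx_t−Δx̄)(Δx_{t+1}−Δx̄) = 1.4722
Denominator Σ(Δx_t−Δx̄)² = 14.8333
r_1(Δx) = 1.4722 / 14.8333 = 0.099

0.099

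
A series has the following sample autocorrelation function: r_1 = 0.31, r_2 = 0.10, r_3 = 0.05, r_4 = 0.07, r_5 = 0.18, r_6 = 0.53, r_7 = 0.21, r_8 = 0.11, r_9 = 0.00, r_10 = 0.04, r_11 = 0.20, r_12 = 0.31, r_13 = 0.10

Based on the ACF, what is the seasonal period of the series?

The largest autocorrelation is r_6 = 0.53; the remaining lags stay at or below 0.31. The elevated value at lag 1 (0.31), dropping to 0.10 at lag 2, reflects decaying short-term dependence rather than seasonality.
The dominant spike at lag 6 indicates a seasonal period of 6.

6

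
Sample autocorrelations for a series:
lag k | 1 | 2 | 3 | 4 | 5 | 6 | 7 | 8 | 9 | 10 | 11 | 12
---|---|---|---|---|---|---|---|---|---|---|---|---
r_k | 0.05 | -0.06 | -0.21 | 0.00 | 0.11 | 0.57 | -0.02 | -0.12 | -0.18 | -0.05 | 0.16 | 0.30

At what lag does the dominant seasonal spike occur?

6

The largest autocorrelation is r_6 = 0.57, with a weaker echo at lag 12 (0.30); the remaining lags stay at or below 0.16.
The dominant spike at lag 6 indicates a seasonal period of 6.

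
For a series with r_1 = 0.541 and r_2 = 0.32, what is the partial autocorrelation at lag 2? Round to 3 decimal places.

φ_{22} = (r_2 − r_1²) / (1 − r_1²)
r_1² = (0.541)² = 0.292681
Numerator = 0.32 − 0.2927 = 0.0273; denominator = 1 − 0.2927 = 0.7073
φ_{22} = 0.0273 / 0.7073 = 0.039

0.039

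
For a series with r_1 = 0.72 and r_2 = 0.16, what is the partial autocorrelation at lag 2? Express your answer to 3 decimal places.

-0.744

φ_{22} = (r_2 − r_1²) / (1 − r_1²)
r_1² = (0.72)² = 0.5184
Numerator = 0.16 − 0.5184 = -0.3584; denominator = 1 − 0.5184 = 0.4816
φ_{22} = -0.3584 / 0.4816 = -0.744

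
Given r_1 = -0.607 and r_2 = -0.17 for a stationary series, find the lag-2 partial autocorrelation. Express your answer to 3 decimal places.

-0.853

φ_{22} = (r_2 − r_1²) / (1 − r_1²)
r_1² = (-0.607)² = 0.368449
Numerator = -0.17 − 0.3684 = -0.5384; denominator = 1 − 0.3684 = 0.6316
φ_{22} = -0.5384 / 0.6316 = -0.853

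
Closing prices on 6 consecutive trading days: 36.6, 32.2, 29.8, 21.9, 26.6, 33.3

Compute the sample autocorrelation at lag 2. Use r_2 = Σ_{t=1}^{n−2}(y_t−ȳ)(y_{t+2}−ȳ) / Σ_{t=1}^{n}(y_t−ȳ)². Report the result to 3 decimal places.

Mean ȳ = (36.6 + 32.2 + 29.8 + 21.9 + 26.6 + 33.3)/6 = 30.0667
Deviations from mean: 6.5333, 2.1333, -0.2667, -8.1667, -3.4667, 3.2333
Σ(y_t−ȳ)(y_{t+2}−ȳ) = (-1.7422) + (-17.4222) + (0.9244) + (-26.4056) = -44.6456
Denominator Σ(y_t−ȳ)² = 136.4733
r_2 = -44.6456 / 136.4733 = -0.327

-0.327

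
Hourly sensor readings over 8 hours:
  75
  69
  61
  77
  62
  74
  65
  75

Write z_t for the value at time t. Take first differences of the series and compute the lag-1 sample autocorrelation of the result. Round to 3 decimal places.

-0.770

First differences Δz: -6, -8, 16, -15, 12, -9, 10
Mean of differences = 0.0000
Numerator Σ(Δz_t−Δz̄)(Δz_{t+1}−Δz̄) = -698.0000
Denominator Σ(Δz_t−Δz̄)² = 906.0000
r_1(Δz) = -698.0000 / 906.0000 = -0.770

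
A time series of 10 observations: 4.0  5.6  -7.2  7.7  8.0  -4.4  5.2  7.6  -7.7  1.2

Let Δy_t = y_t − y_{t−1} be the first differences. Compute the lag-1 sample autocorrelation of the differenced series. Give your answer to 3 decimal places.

-0.508

First differences Δy: 1.6, -12.8, 14.9, 0.3, -12.4, 9.6, 2.4, -15.3, 8.9
Mean of differences = -0.3111
Numerator Σ(Δy_t−Δȳ)(Δy_{t+1}−Δȳ) = -483.5746
Denominator Σ(Δy_t−Δȳ)² = 952.6089
r_1(Δy) = -483.5746 / 952.6089 = -0.508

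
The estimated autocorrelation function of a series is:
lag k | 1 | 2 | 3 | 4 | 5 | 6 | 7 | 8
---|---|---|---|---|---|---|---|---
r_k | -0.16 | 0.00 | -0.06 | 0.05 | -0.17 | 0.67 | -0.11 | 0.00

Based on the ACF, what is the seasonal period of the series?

The largest autocorrelation is r_6 = 0.67; the remaining lags stay at or below 0.05.
The dominant spike at lag 6 indicates a seasonal period of 6.

6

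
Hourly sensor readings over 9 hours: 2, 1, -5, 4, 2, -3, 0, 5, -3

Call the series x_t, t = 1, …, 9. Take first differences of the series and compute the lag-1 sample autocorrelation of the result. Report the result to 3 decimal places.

-0.388

First differences Δx: -1, -6, 9, -2, -5, 3, 5, -8
Mean of differences = -0.6250
Numerator Σ(Δx_t−Δx̄)(Δx_{t+1}−Δx̄) = -93.8906
Denominator Σ(Δx_t−Δx̄)² = 241.8750
r_1(Δx) = -93.8906 / 241.8750 = -0.388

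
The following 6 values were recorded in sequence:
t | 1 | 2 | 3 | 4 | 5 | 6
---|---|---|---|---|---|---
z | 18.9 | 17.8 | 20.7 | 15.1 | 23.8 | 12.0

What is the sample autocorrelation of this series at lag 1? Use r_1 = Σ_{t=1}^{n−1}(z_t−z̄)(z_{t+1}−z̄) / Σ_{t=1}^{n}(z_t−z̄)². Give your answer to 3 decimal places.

Mean z̄ = (18.9 + 17.8 + 20.7 + 15.1 + 23.8 + 12.0)/6 = 18.0500
Deviations from mean: 0.8500, -0.2500, 2.6500, -2.9500, 5.7500, -6.0500
Numerator Σ_{t=1}^{5}(z_t−z̄)(z_{t+1}−z̄) = -60.4425
Denominator Σ(z_t−z̄)² = 86.1750
r_1 = -60.4425 / 86.1750 = -0.701

-0.701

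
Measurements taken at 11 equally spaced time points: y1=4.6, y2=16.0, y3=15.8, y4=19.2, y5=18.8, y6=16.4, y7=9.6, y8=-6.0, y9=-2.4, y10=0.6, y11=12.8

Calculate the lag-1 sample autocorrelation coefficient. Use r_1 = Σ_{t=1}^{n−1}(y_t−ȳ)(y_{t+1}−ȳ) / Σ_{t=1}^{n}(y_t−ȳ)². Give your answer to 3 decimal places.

0.601

Mean ȳ = (4.6 + 16.0 + 15.8 + 19.2 + 18.8 + 16.4 + 9.6 − 6.0 − 2.4 + 0.6 + 12.8)/11 = 9.5818
Numerator Σ_{t=1}^{10}(y_t−ȳ)(y_{t+1}−ȳ) = 484.5088
Denominator Σ(y_t−ȳ)² = 806.0364
r_1 = 484.5088 / 806.0364 = 0.601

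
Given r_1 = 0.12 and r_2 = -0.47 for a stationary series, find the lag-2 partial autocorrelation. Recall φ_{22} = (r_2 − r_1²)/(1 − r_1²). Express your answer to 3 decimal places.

-0.491

φ_{22} = (r_2 − r_1²) / (1 − r_1²)
r_1² = (0.12)² = 0.0144
Numerator = -0.47 − 0.0144 = -0.4844; denominator = 1 − 0.0144 = 0.9856
φ_{22} = -0.4844 / 0.9856 = -0.491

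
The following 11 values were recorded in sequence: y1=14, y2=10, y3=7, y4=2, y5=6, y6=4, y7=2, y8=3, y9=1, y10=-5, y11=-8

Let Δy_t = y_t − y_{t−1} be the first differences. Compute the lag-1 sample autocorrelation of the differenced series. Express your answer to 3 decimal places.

-0.117

First differences Δy: -4, -3, -5, 4, -2, -2, 1, -2, -6, -3
Mean of differences = -2.2000
Numerator Σ(Δy_t−Δȳ)(Δy_{t+1}−Δȳ) = -8.8400
Denominator Σ(Δy_t−Δȳ)² = 75.6000
r_1(Δy) = -8.8400 / 75.6000 = -0.117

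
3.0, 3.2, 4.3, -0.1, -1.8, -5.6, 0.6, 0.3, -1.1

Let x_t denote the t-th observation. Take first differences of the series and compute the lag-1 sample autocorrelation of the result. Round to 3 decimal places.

-0.228

First differences Δx: 0.2, 1.1, -4.4, -1.7, -3.8, 6.2, -0.3, -1.4
Mean of differences = -0.5125
Numerator Σ(Δx_t−Δx̄)(Δx_{t+1}−Δx̄) = -17.4289
Denominator Σ(Δx_t−Δx̄)² = 76.3288
r_1(Δx) = -17.4289 / 76.3288 = -0.228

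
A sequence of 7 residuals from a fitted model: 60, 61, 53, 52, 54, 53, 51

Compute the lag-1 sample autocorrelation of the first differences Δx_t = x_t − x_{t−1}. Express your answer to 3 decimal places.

First differences Δx: 1, -8, -1, 2, -1, -2
Mean of differences = -1.5000
Numerator Σ(Δx_t−Δx̄)(Δx_{t+1}−Δx̄) = -16.2500
Denominator Σ(Δx_t−Δx̄)² = 61.5000
r_1(Δx) = -16.2500 / 61.5000 = -0.264

-0.264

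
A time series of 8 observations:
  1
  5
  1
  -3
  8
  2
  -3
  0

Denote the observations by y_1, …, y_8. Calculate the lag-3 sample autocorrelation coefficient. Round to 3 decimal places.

Mean ȳ = (1 + 5 + 1 − 3 + 8 + 2 − 3 + 0)/8 = 1.3750
Deviations from mean: -0.3750, 3.6250, -0.3750, -4.3750, 6.6250, 0.6250, -4.3750, -1.3750
Σ(y_t−ȳ)(y_{t+3}−ȳ) = (1.6406) + (24.0156) + (-0.2344) + (19.1406) + (-9.1094) = 35.4531
Denominator Σ(y_t−ȳ)² = 97.8750
r_3 = 35.4531 / 97.8750 = 0.362

0.362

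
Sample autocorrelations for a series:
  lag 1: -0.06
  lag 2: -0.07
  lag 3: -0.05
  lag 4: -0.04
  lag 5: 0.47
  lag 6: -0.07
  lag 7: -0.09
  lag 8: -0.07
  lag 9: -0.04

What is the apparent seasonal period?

The largest autocorrelation is r_5 = 0.47; the remaining lags stay at or below -0.04.
The dominant spike at lag 5 indicates a seasonal period of 5.

5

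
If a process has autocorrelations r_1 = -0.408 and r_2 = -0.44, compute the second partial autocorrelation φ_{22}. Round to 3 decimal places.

-0.728

φ_{22} = (r_2 − r_1²) / (1 − r_1²)
r_1² = (-0.408)² = 0.166464
Numerator = -0.44 − 0.1665 = -0.6065; denominator = 1 − 0.1665 = 0.8335
φ_{22} = -0.6065 / 0.8335 = -0.728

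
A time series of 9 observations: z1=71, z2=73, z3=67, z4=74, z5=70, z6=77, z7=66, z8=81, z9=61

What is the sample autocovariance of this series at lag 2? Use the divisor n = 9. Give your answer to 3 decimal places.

15.898

Mean z̄ = (71 + 73 + 67 + 74 + 70 + 77 + 66 + 81 + 61)/9 = 71.1111
Σ_{t=1}^{7}(z_t−z̄)(z_{t+2}−z̄) = 143.0864
γ_2 = 143.0864 / 9 = 15.898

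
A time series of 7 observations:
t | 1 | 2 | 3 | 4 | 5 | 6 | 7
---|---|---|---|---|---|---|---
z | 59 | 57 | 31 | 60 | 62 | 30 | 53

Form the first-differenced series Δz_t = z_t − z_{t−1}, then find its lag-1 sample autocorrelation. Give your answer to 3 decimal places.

First differences Δz: -2, -26, 29, 2, -32, 23
Mean of differences = -1.0000
Numerator Σ(Δz_t−Δz̄)(Δz_{t+1}−Δz̄) = -1472.0000
Denominator Σ(Δz_t−Δz̄)² = 3072.0000
r_1(Δz) = -1472.0000 / 3072.0000 = -0.479

-0.479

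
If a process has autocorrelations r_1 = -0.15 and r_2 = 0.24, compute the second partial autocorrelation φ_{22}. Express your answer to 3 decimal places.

0.223

φ_{22} = (r_2 − r_1²) / (1 − r_1²)
r_1² = (-0.15)² = 0.0225
Numerator = 0.24 − 0.0225 = 0.2175; denominator = 1 − 0.0225 = 0.9775
φ_{22} = 0.2175 / 0.9775 = 0.223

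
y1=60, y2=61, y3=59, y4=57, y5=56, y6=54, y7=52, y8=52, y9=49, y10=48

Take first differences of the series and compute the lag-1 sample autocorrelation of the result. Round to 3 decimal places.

-0.398

First differences Δy: 1, -2, -2, -1, -2, -2, 0, -3, -1
Mean of differences = -1.3333
Numerator Σ(Δy_t−Δȳ)(Δy_{t+1}−Δȳ) = -4.7778
Denominator Σ(Δy_t−Δȳ)² = 12.0000
r_1(Δy) = -4.7778 / 12.0000 = -0.398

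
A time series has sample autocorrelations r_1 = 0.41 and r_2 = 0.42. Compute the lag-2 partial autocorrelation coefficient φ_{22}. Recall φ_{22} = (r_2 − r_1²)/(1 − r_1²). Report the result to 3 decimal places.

φ_{22} = (r_2 − r_1²) / (1 − r_1²)
r_1² = (0.41)² = 0.1681
Numerator = 0.42 − 0.1681 = 0.2519; denominator = 1 − 0.1681 = 0.8319
φ_{22} = 0.2519 / 0.8319 = 0.303

0.303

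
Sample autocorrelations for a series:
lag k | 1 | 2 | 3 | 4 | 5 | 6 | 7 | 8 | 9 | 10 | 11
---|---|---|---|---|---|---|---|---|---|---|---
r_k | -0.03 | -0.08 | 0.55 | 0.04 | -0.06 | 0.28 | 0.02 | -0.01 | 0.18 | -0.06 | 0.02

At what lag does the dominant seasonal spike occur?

3

The largest autocorrelation is r_3 = 0.55, with weaker echoes at lags 6 (0.28) and 9 (0.18); the remaining lags stay at or below 0.04.
The dominant spike at lag 3 indicates a seasonal period of 3.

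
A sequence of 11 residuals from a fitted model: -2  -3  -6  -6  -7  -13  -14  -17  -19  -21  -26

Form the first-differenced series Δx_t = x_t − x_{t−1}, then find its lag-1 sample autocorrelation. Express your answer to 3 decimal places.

-0.338

First differences Δx: -1, -3, 0, -1, -6, -1, -3, -2, -2, -5
Mean of differences = -2.4000
Numerator Σ(Δx_t−Δx̄)(Δx_{t+1}−Δx̄) = -10.9600
Denominator Σ(Δx_t−Δx̄)² = 32.4000
r_1(Δx) = -10.9600 / 32.4000 = -0.338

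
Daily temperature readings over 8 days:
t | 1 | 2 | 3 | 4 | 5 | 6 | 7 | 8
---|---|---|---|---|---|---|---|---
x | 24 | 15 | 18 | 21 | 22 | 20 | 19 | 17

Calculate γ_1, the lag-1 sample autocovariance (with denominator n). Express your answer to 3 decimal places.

-1.219

Mean x̄ = (24 + 15 + 18 + 21 + 22 + 20 + 19 + 17)/8 = 19.5000
Deviations: 4.5000, -4.5000, -1.5000, 1.5000, 2.5000, 0.5000, -0.5000, -2.5000
Σ_{t=1}^{7}(x_t−x̄)(x_{t+1}−x̄) = -9.7500
γ_1 = -9.7500 / 8 = -1.219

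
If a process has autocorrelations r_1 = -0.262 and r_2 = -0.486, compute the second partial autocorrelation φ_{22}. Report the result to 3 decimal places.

φ_{22} = (r_2 − r_1²) / (1 − r_1²)
r_1² = (-0.262)² = 0.068644
Numerator = -0.486 − 0.0686 = -0.5546; denominator = 1 − 0.0686 = 0.9314
φ_{22} = -0.5546 / 0.9314 = -0.596

-0.596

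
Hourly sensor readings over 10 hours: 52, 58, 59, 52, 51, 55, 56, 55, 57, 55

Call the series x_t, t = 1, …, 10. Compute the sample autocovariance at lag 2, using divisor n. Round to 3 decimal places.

Mean x̄ = (52 + 58 + 59 + 52 + 51 + 55 + 56 + 55 + 57 + 55)/10 = 55.0000
Σ_{t=1}^{8}(x_t−x̄)(x_{t+2}−x̄) = -39.0000
γ_2 = -39.0000 / 10 = -3.900

-3.900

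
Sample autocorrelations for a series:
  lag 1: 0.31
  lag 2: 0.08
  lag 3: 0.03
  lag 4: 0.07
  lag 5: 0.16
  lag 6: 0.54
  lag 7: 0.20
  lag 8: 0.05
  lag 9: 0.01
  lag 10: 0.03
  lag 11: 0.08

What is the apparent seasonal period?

6

The largest autocorrelation is r_6 = 0.54; the remaining lags stay at or below 0.31. The elevated value at lag 1 (0.31), dropping to 0.08 at lag 2, reflects decaying short-term dependence rather than seasonality.
The dominant spike at lag 6 indicates a seasonal period of 6.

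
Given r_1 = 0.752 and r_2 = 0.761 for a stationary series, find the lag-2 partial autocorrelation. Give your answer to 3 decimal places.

0.450

φ_{22} = (r_2 − r_1²) / (1 − r_1²)
r_1² = (0.752)² = 0.565504
Numerator = 0.761 − 0.5655 = 0.1955; denominator = 1 − 0.5655 = 0.4345
φ_{22} = 0.1955 / 0.4345 = 0.450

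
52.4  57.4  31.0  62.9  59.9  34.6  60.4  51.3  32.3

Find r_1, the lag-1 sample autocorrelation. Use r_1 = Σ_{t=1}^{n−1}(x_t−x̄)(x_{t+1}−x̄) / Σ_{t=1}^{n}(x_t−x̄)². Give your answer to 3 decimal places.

Mean x̄ = (52.4 + 57.4 + 31.0 + 62.9 + 59.9 + 34.6 + 60.4 + 51.3 + 32.3)/9 = 49.1333
Numerator Σ_{t=1}^{8}(x_t−x̄)(x_{t+1}−x̄) = -556.5911
Denominator Σ(x_t−x̄)² = 1339.4800
r_1 = -556.5911 / 1339.4800 = -0.416

-0.416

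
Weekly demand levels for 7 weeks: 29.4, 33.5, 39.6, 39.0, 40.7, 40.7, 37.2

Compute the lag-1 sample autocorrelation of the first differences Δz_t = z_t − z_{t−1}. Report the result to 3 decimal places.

0.156

First differences Δz: 4.1, 6.1, -0.6, 1.7, 0.0, -3.5
Mean of differences = 1.3000
Numerator Σ(Δz_t−Δz̄)(Δz_{t+1}−Δz̄) = 9.2800
Denominator Σ(Δz_t−Δz̄)² = 59.3800
r_1(Δz) = 9.2800 / 59.3800 = 0.156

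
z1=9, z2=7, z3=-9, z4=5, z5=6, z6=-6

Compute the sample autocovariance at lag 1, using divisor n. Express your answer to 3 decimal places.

Mean z̄ = (9 + 7 − 9 + 5 + 6 − 6)/6 = 2.0000
Σ_{t=1}^{5}(z_t−z̄)(z_{t+1}−z̄) = -73.0000
γ_1 = -73.0000 / 6 = -12.167

-12.167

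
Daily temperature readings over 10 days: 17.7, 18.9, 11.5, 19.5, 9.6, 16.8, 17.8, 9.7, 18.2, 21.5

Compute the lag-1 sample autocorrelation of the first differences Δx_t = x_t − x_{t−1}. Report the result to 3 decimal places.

First differences Δx: 1.2, -7.4, 8.0, -9.9, 7.2, 1.0, -8.1, 8.5, 3.3
Mean of differences = 0.4222
Numerator Σ(Δx_t−Δx̄)(Δx_{t+1}−Δx̄) = -260.1427
Denominator Σ(Δx_t−Δx̄)² = 418.1956
r_1(Δx) = -260.1427 / 418.1956 = -0.622

-0.622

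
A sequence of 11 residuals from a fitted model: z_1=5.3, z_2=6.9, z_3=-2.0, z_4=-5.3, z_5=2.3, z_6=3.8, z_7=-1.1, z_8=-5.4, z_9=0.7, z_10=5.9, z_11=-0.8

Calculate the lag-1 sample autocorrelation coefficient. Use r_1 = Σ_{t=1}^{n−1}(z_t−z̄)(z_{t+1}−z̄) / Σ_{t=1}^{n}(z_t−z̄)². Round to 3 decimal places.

Mean z̄ = (5.3 + 6.9 − 2.0 − 5.3 + 2.3 + 3.8 − 1.1 − 5.4 + 0.7 + 5.9 − 0.8)/11 = 0.9364
Numerator Σ_{t=1}^{10}(z_t−z̄)(z_{t+1}−z̄) = 21.0023
Denominator Σ(z_t−z̄)² = 184.1855
r_1 = 21.0023 / 184.1855 = 0.114

0.114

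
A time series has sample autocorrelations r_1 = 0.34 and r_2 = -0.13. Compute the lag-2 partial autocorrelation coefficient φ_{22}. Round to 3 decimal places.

φ_{22} = (r_2 − r_1²) / (1 − r_1²)
r_1² = (0.34)² = 0.1156
Numerator = -0.13 − 0.1156 = -0.2456; denominator = 1 − 0.1156 = 0.8844
φ_{22} = -0.2456 / 0.8844 = -0.278

-0.278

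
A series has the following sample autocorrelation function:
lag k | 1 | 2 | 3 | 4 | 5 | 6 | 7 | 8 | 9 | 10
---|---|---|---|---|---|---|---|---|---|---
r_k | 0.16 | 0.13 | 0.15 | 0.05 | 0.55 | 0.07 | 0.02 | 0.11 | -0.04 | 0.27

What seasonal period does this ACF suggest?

5

The largest autocorrelation is r_5 = 0.55, with a weaker echo at lag 10 (0.27); the remaining lags stay at or below 0.16.
The dominant spike at lag 5 indicates a seasonal period of 5.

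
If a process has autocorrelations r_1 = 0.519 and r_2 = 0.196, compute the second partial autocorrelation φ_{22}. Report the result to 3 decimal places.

φ_{22} = (r_2 − r_1²) / (1 − r_1²)
r_1² = (0.519)² = 0.269361
Numerator = 0.196 − 0.2694 = -0.0734; denominator = 1 − 0.2694 = 0.7306
φ_{22} = -0.0734 / 0.7306 = -0.100

-0.100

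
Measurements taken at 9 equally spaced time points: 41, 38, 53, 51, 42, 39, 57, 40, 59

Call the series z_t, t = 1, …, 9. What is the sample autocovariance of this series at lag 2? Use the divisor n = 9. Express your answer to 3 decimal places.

Mean z̄ = (41 + 38 + 53 + 51 + 42 + 39 + 57 + 40 + 59)/9 = 46.6667
Σ_{t=1}^{7}(z_t−z̄)(z_{t+2}−z̄) = -5.8889
γ_2 = -5.8889 / 9 = -0.654

-0.654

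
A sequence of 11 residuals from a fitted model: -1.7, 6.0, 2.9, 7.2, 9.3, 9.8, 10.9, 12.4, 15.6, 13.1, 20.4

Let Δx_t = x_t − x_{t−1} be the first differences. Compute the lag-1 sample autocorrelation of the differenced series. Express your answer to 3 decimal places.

-0.575

First differences Δx: 7.7, -3.1, 4.3, 2.1, 0.5, 1.1, 1.5, 3.2, -2.5, 7.3
Mean of differences = 2.2100
Numerator Σ(Δx_t−Δx̄)(Δx_{t+1}−Δx̄) = -66.9451
Denominator Σ(Δx_t−Δx̄)² = 116.4490
r_1(Δx) = -66.9451 / 116.4490 = -0.575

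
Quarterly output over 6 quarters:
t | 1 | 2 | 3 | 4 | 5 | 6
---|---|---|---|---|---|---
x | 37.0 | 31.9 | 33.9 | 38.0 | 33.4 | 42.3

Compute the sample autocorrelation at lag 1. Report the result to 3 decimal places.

Mean x̄ = (37.0 + 31.9 + 33.9 + 38.0 + 33.4 + 42.3)/6 = 36.0833
Deviations from mean: 0.9167, -4.1833, -2.1833, 1.9167, -2.6833, 6.2167
Numerator Σ_{t=1}^{5}(x_t−x̄)(x_{t+1}−x̄) = -20.7103
Denominator Σ(x_t−x̄)² = 72.6283
r_1 = -20.7103 / 72.6283 = -0.285

-0.285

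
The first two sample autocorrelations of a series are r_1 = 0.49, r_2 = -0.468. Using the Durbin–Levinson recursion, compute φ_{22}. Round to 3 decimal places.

φ_{22} = (r_2 − r_1²) / (1 − r_1²)
r_1² = (0.49)² = 0.2401
Numerator = -0.468 − 0.2401 = -0.7081; denominator = 1 − 0.2401 = 0.7599
φ_{22} = -0.7081 / 0.7599 = -0.932

-0.932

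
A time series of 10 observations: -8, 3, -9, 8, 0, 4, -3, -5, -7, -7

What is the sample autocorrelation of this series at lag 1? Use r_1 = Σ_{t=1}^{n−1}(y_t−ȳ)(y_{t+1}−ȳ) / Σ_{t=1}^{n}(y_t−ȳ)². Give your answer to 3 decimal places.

Mean ȳ = (-8 + 3 − 9 + 8 + 0 + 4 − 3 − 5 − 7 − 7)/10 = -2.4000
Numerator Σ_{t=1}^{9}(y_t−ȳ)(y_{t+1}−ȳ) = -63.3600
Denominator Σ(y_t−ȳ)² = 308.4000
r_1 = -63.3600 / 308.4000 = -0.205

-0.205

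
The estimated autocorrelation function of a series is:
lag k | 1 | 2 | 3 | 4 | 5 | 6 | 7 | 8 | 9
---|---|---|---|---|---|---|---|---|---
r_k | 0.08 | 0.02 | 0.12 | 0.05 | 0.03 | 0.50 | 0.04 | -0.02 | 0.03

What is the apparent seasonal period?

The largest autocorrelation is r_6 = 0.50; the remaining lags stay at or below 0.12.
The dominant spike at lag 6 indicates a seasonal period of 6.

6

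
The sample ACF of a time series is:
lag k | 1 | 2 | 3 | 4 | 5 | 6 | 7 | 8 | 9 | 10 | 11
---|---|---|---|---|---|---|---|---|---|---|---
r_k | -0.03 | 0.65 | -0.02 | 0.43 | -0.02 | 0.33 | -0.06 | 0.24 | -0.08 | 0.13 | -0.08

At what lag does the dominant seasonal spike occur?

The largest autocorrelation is r_2 = 0.65, with weaker echoes at lags 4 (0.43), 6 (0.33) and 8 (0.24); the remaining lags stay at or below 0.13.
The dominant spike at lag 2 indicates a seasonal period of 2.

2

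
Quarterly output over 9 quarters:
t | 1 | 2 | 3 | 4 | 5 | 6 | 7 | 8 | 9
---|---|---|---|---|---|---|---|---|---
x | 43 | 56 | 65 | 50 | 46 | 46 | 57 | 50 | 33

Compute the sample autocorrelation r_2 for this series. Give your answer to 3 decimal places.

-0.451

Mean x̄ = (43 + 56 + 65 + 50 + 46 + 46 + 57 + 50 + 33)/9 = 49.5556
Numerator Σ_{t=1}^{7}(x_t−x̄)(x_{t+2}−x̄) = -306.1728
Denominator Σ(x_t−x̄)² = 678.2222
r_2 = -306.1728 / 678.2222 = -0.451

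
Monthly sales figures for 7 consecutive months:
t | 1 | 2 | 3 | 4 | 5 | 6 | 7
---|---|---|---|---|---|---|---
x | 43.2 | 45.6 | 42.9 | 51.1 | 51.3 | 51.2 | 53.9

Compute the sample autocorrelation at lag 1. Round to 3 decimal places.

0.391

Mean x̄ = (43.2 + 45.6 + 42.9 + 51.1 + 51.3 + 51.2 + 53.9)/7 = 48.4571
Numerator Σ_{t=1}^{6}(x_t−x̄)(x_{t+1}−x̄) = 46.4510
Denominator Σ(x_t−x̄)² = 118.8971
r_1 = 46.4510 / 118.8971 = 0.391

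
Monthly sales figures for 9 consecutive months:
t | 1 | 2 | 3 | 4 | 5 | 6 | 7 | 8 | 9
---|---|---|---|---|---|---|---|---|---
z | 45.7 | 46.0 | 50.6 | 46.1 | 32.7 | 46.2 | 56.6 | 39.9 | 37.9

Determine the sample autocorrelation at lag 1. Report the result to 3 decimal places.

Mean z̄ = (45.7 + 46.0 + 50.6 + 46.1 + 32.7 + 46.2 + 56.6 + 39.9 + 37.9)/9 = 44.6333
Numerator Σ_{t=1}^{8}(z_t−z̄)(z_{t+1}−z̄) = -23.8578
Denominator Σ(z_t−z̄)² = 396.5600
r_1 = -23.8578 / 396.5600 = -0.060

-0.060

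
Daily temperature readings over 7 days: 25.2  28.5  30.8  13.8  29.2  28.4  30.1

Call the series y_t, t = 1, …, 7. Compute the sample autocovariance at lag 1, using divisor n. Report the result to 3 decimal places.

-10.115

Mean ȳ = (25.2 + 28.5 + 30.8 + 13.8 + 29.2 + 28.4 + 30.1)/7 = 26.5714
Deviations: -1.3714, 1.9286, 4.2286, -12.7714, 2.6286, 1.8286, 3.5286
Σ_{t=1}^{6}(y_t−ȳ)(y_{t+1}−ȳ) = -70.8065
γ_1 = -70.8065 / 7 = -10.115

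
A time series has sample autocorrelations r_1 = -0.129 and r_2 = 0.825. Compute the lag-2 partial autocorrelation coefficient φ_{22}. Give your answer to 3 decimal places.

φ_{22} = (r_2 − r_1²) / (1 − r_1²)
r_1² = (-0.129)² = 0.016641
Numerator = 0.825 − 0.0166 = 0.8084; denominator = 1 − 0.0166 = 0.9834
φ_{22} = 0.8084 / 0.9834 = 0.822

0.822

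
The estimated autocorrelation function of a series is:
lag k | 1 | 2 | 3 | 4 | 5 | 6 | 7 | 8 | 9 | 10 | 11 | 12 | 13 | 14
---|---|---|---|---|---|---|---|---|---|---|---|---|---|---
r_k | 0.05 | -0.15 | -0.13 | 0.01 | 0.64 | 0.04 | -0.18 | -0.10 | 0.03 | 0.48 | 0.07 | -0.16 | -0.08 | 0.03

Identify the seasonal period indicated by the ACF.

5

The largest autocorrelation is r_5 = 0.64, with a weaker echo at lag 10 (0.48); the remaining lags stay at or below 0.07.
The dominant spike at lag 5 indicates a seasonal period of 5.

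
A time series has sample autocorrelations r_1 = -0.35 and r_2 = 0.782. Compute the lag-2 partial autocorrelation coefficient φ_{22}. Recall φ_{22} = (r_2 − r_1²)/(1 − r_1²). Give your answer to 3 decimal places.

φ_{22} = (r_2 − r_1²) / (1 − r_1²)
r_1² = (-0.35)² = 0.1225
Numerator = 0.782 − 0.1225 = 0.6595; denominator = 1 − 0.1225 = 0.8775
φ_{22} = 0.6595 / 0.8775 = 0.752

0.752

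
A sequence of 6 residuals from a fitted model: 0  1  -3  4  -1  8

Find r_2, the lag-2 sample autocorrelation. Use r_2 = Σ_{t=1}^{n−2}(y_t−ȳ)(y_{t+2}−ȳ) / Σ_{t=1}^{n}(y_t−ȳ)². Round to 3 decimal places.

0.426

Mean ȳ = (0 + 1 − 3 + 4 − 1 + 8)/6 = 1.5000
Deviations from mean: -1.5000, -0.5000, -4.5000, 2.5000, -2.5000, 6.5000
Numerator Σ_{t=1}^{4}(y_t−ȳ)(y_{t+2}−ȳ) = 33.0000
Denominator Σ(y_t−ȳ)² = 77.5000
r_2 = 33.0000 / 77.5000 = 0.426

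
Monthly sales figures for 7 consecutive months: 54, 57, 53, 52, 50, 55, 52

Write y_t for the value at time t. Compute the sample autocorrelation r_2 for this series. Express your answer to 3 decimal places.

-0.064

Mean ȳ = (54 + 57 + 53 + 52 + 50 + 55 + 52)/7 = 53.2857
Deviations from mean: 0.7143, 3.7143, -0.2857, -1.2857, -3.2857, 1.7143, -1.2857
Σ(y_t−ȳ)(y_{t+2}−ȳ) = (-0.2041) + (-4.7755) + (0.9388) + (-2.2041) + (4.2245) = -2.0204
Denominator Σ(y_t−ȳ)² = 31.4286
r_2 = -2.0204 / 31.4286 = -0.064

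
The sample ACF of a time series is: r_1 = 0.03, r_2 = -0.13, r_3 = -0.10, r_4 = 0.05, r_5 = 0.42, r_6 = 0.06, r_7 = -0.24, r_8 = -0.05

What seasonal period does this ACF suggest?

The largest autocorrelation is r_5 = 0.42; the remaining lags stay at or below 0.06.
The dominant spike at lag 5 indicates a seasonal period of 5.

5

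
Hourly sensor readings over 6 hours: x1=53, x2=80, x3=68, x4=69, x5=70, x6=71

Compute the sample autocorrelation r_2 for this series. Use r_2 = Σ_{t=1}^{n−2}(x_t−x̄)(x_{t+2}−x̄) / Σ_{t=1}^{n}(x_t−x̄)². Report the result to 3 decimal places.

Mean x̄ = (53 + 80 + 68 + 69 + 70 + 71)/6 = 68.5000
Deviations from mean: -15.5000, 11.5000, -0.5000, 0.5000, 1.5000, 2.5000
Σ(x_t−x̄)(x_{t+2}−x̄) = (7.7500) + (5.7500) + (-0.7500) + (1.2500) = 14.0000
Denominator Σ(x_t−x̄)² = 381.5000
r_2 = 14.0000 / 381.5000 = 0.037

0.037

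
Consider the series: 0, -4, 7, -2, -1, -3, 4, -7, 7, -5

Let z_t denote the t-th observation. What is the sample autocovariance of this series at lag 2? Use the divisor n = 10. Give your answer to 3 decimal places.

Mean z̄ = (0 − 4 + 7 − 2 − 1 − 3 + 4 − 7 + 7 − 5)/10 = -0.4000
Σ_{t=1}^{8}(z_t−z̄)(z_{t+2}−z̄) = 85.8800
γ_2 = 85.8800 / 10 = 8.588

8.588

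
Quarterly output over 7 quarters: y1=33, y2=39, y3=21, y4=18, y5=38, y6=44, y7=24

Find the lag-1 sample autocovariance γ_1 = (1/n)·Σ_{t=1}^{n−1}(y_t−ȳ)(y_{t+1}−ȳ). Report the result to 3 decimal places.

-3.571

Mean ȳ = (33 + 39 + 21 + 18 + 38 + 44 + 24)/7 = 31.0000
Σ_{t=1}^{6}(y_t−ȳ)(y_{t+1}−ȳ) = -25.0000
γ_1 = -25.0000 / 7 = -3.571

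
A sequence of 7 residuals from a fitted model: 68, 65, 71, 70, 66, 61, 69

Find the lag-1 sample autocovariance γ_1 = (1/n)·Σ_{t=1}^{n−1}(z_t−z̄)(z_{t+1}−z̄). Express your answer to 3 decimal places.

Mean z̄ = (68 + 65 + 71 + 70 + 66 + 61 + 69)/7 = 67.1429
Deviations: 0.8571, -2.1429, 3.8571, 2.8571, -1.1429, -6.1429, 1.8571
Σ_{t=1}^{6}(z_t−z̄)(z_{t+1}−z̄) = -6.7347
γ_1 = -6.7347 / 7 = -0.962

-0.962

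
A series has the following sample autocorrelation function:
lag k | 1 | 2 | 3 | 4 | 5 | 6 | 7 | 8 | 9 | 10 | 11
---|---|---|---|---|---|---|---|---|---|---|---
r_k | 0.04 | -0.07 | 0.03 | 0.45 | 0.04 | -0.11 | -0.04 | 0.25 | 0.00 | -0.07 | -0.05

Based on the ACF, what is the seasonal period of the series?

4

The largest autocorrelation is r_4 = 0.45, with a weaker echo at lag 8 (0.25); the remaining lags stay at or below 0.04.
The dominant spike at lag 4 indicates a seasonal period of 4.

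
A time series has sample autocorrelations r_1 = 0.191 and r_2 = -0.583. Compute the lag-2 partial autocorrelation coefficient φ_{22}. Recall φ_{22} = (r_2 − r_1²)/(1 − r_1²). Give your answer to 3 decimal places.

φ_{22} = (r_2 − r_1²) / (1 − r_1²)
r_1² = (0.191)² = 0.036481
Numerator = -0.583 − 0.0365 = -0.6195; denominator = 1 − 0.0365 = 0.9635
φ_{22} = -0.6195 / 0.9635 = -0.643

-0.643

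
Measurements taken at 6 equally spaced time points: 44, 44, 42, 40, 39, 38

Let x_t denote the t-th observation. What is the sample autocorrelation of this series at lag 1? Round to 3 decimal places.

0.573

Mean x̄ = (44 + 44 + 42 + 40 + 39 + 38)/6 = 41.1667
Deviations from mean: 2.8333, 2.8333, 0.8333, -1.1667, -2.1667, -3.1667
Σ(x_t−x̄)(x_{t+1}−x̄) = (8.0278) + (2.3611) + (-0.9722) + (2.5278) + (6.8611) = 18.8056
Denominator Σ(x_t−x̄)² = 32.8333
r_1 = 18.8056 / 32.8333 = 0.573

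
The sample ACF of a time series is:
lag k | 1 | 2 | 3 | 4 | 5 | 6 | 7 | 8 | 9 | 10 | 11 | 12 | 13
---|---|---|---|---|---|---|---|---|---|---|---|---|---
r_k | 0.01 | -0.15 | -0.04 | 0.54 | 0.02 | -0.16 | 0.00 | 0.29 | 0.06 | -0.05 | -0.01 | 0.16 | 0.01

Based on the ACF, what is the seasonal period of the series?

The largest autocorrelation is r_4 = 0.54, with weaker echoes at lags 8 (0.29) and 12 (0.16); the remaining lags stay at or below 0.06.
The dominant spike at lag 4 indicates a seasonal period of 4.

4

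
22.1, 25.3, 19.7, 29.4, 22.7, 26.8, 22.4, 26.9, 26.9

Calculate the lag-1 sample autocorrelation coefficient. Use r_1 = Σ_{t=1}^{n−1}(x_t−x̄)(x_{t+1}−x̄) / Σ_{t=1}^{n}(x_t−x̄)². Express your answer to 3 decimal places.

-0.602

Mean x̄ = (22.1 + 25.3 + 19.7 + 29.4 + 22.7 + 26.8 + 22.4 + 26.9 + 26.9)/9 = 24.6889
Numerator Σ_{t=1}^{8}(x_t−x̄)(x_{t+1}−x̄) = -46.7068
Denominator Σ(x_t−x̄)² = 77.5889
r_1 = -46.7068 / 77.5889 = -0.602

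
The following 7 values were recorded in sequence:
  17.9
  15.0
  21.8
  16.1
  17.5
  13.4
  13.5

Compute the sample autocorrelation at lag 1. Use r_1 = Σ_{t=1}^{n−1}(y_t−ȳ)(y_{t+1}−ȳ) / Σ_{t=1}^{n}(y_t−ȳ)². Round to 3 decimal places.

Mean ȳ = (17.9 + 15.0 + 21.8 + 16.1 + 17.5 + 13.4 + 13.5)/7 = 16.4571
Numerator Σ_{t=1}^{6}(y_t−ȳ)(y_{t+1}−ȳ) = -6.3161
Denominator Σ(y_t−ȳ)² = 52.0571
r_1 = -6.3161 / 52.0571 = -0.121

-0.121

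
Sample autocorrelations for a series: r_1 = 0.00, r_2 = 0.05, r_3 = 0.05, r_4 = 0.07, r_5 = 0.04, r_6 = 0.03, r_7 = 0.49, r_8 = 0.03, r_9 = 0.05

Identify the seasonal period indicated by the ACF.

7

The largest autocorrelation is r_7 = 0.49; the remaining lags stay at or below 0.07.
The dominant spike at lag 7 indicates a seasonal period of 7.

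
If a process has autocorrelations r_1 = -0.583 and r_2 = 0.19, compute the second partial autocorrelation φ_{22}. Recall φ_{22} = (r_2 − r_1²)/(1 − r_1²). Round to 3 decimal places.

-0.227

φ_{22} = (r_2 − r_1²) / (1 − r_1²)
r_1² = (-0.583)² = 0.339889
Numerator = 0.19 − 0.3399 = -0.1499; denominator = 1 − 0.3399 = 0.6601
φ_{22} = -0.1499 / 0.6601 = -0.227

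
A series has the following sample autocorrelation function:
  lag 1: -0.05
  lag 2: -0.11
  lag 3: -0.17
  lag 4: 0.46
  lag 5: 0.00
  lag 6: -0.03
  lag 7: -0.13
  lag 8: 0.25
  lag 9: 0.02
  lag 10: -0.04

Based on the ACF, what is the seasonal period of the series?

The largest autocorrelation is r_4 = 0.46, with a weaker echo at lag 8 (0.25); the remaining lags stay at or below 0.02.
The dominant spike at lag 4 indicates a seasonal period of 4.

4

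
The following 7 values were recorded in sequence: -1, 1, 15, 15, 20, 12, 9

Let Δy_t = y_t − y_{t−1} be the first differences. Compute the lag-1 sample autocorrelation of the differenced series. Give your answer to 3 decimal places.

First differences Δy: 2, 14, 0, 5, -8, -3
Mean of differences = 1.6667
Numerator Σ(Δy_t−Δȳ)(Δy_{t+1}−Δȳ) = -9.1111
Denominator Σ(Δy_t−Δȳ)² = 281.3333
r_1(Δy) = -9.1111 / 281.3333 = -0.032

-0.032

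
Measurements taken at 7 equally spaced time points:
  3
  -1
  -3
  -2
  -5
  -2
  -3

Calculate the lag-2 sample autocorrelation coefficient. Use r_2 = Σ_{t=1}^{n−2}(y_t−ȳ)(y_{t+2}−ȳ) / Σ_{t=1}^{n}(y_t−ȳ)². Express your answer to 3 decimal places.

0.042

Mean ȳ = (3 − 1 − 3 − 2 − 5 − 2 − 3)/7 = -1.8571
Deviations from mean: 4.8571, 0.8571, -1.1429, -0.1429, -3.1429, -0.1429, -1.1429
Σ(y_t−ȳ)(y_{t+2}−ȳ) = (-5.5510) + (-0.1224) + (3.5918) + (0.0204) + (3.5918) = 1.5306
Denominator Σ(y_t−ȳ)² = 36.8571
r_2 = 1.5306 / 36.8571 = 0.042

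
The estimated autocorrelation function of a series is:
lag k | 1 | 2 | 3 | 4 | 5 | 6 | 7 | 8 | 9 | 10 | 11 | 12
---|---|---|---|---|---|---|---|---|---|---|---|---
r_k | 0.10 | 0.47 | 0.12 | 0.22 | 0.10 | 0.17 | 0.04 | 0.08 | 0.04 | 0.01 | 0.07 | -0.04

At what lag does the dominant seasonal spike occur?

2

The largest autocorrelation is r_2 = 0.47, with weaker echoes at lags 4 (0.22) and 6 (0.17); the remaining lags stay at or below 0.12.
The dominant spike at lag 2 indicates a seasonal period of 2.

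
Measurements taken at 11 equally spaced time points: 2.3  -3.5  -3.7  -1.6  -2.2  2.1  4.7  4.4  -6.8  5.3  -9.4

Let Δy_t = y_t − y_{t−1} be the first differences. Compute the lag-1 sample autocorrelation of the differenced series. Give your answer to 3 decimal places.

First differences Δy: -5.8, -0.2, 2.1, -0.6, 4.3, 2.6, -0.3, -11.2, 12.1, -14.7
Mean of differences = -1.1700
Numerator Σ(Δy_t−Δȳ)(Δy_{t+1}−Δȳ) = -293.8029
Denominator Σ(Δy_t−Δȳ)² = 538.0410
r_1(Δy) = -293.8029 / 538.0410 = -0.546

-0.546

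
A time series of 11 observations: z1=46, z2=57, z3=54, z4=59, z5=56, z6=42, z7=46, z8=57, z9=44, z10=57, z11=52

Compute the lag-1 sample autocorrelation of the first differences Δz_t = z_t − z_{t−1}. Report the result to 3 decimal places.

First differences Δz: 11, -3, 5, -3, -14, 4, 11, -13, 13, -5
Mean of differences = 0.6000
Numerator Σ(Δz_t−Δz̄)(Δz_{t+1}−Δz̄) = -410.3600
Denominator Σ(Δz_t−Δz̄)² = 856.4000
r_1(Δz) = -410.3600 / 856.4000 = -0.479

-0.479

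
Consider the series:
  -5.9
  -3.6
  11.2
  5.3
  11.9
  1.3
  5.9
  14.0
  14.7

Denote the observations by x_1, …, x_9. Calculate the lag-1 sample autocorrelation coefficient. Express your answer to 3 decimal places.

Mean x̄ = (-5.9 − 3.6 + 11.2 + 5.3 + 11.9 + 1.3 + 5.9 + 14.0 + 14.7)/9 = 6.0889
Numerator Σ_{t=1}^{8}(x_t−x̄)(x_{t+1}−x̄) = 97.7265
Denominator Σ(x_t−x̄)² = 457.8289
r_1 = 97.7265 / 457.8289 = 0.213

0.213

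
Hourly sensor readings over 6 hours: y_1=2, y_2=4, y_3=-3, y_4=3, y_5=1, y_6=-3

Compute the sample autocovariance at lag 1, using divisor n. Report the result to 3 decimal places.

-2.796

Mean ȳ = (2 + 4 − 3 + 3 + 1 − 3)/6 = 0.6667
Deviations: 1.3333, 3.3333, -3.6667, 2.3333, 0.3333, -3.6667
Σ_{t=1}^{5}(y_t−ȳ)(y_{t+1}−ȳ) = -16.7778
γ_1 = -16.7778 / 6 = -2.796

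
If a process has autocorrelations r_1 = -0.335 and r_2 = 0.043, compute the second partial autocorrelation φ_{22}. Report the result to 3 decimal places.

φ_{22} = (r_2 − r_1²) / (1 − r_1²)
r_1² = (-0.335)² = 0.112225
Numerator = 0.043 − 0.1122 = -0.0692; denominator = 1 − 0.1122 = 0.8878
φ_{22} = -0.0692 / 0.8878 = -0.078

-0.078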